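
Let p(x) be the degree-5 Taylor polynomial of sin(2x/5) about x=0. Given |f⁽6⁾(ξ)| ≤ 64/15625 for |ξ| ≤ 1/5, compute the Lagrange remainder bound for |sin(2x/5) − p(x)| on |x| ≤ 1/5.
4/10986328125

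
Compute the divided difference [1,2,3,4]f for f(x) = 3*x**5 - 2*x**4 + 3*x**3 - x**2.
178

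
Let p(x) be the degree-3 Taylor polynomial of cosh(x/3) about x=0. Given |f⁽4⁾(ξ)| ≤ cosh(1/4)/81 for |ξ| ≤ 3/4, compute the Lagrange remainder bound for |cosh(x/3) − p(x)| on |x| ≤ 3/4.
cosh(1/4)/6144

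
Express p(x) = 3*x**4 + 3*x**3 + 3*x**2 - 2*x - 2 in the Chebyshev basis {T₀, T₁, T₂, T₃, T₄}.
(5/8)T₀ + (1/4)T₁ + (3)T₂ + (3/4)T₃ + (3/8)T₄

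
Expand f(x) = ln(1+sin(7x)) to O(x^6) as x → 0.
7*x - 49*x**2/2 + 343*x**3/6 - 2401*x**4/12 + 16807*x**5/24 + O(x**6)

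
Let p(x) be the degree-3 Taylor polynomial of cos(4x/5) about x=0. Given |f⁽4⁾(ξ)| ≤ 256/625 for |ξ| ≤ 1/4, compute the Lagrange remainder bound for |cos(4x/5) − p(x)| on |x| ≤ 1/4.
1/15000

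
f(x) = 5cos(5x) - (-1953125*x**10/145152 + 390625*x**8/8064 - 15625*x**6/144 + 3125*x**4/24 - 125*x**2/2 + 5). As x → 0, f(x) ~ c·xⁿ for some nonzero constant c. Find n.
12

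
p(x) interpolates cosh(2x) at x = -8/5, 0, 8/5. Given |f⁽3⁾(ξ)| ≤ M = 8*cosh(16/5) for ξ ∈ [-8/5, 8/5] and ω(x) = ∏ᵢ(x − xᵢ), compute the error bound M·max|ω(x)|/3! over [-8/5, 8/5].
4096*sqrt(3)*cosh(16/5)/3375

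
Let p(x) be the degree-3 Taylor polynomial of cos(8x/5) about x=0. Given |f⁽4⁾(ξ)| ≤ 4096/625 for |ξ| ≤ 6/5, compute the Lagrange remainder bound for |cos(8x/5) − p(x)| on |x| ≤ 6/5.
221184/390625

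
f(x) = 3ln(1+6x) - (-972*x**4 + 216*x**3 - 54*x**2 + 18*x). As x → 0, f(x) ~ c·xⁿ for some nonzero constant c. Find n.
5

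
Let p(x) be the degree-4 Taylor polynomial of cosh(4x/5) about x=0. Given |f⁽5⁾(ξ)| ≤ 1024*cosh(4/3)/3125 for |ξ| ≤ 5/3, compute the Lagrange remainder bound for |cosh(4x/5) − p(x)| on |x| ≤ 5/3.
128*cosh(4/3)/3645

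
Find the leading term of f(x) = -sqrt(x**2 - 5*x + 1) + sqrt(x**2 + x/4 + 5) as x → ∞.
21/8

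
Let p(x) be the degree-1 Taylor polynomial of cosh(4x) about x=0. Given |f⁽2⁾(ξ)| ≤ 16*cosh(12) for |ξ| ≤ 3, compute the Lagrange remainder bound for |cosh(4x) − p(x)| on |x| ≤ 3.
72*cosh(12)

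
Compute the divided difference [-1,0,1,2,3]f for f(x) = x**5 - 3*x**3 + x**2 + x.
5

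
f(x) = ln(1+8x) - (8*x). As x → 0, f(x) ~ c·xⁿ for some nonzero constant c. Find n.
2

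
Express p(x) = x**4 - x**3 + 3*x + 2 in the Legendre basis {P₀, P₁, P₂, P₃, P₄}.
(11/5)P₀ + (12/5)P₁ + (4/7)P₂ + (-2/5)P₃ + (8/35)P₄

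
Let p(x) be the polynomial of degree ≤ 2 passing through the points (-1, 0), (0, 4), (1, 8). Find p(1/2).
6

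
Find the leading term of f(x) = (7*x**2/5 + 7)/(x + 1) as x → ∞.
7*x/5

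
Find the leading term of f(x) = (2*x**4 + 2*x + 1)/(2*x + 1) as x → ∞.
x**3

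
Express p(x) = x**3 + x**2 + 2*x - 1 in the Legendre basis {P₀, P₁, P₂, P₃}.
(-2/3)P₀ + (13/5)P₁ + (2/3)P₂ + (2/5)P₃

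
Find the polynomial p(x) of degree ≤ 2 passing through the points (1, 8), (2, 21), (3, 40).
3*x**2 + 4*x + 1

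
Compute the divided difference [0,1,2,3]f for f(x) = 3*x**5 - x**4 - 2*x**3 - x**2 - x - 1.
67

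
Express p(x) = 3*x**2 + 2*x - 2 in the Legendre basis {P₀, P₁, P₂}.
-P₀ + (2)P₁ + (2)P₂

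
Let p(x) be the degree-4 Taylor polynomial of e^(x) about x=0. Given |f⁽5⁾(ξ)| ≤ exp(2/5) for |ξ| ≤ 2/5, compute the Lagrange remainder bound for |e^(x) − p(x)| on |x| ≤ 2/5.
4*exp(2/5)/46875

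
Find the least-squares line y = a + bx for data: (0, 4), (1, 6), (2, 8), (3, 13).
a = 17/5, b = 29/10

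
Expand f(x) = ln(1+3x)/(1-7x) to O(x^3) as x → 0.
3*x + 33*x**2/2 + O(x**3)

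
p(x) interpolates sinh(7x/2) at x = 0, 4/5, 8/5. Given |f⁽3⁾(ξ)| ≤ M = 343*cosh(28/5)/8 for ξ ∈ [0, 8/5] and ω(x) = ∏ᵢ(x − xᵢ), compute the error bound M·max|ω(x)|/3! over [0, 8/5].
2744*sqrt(3)*cosh(28/5)/3375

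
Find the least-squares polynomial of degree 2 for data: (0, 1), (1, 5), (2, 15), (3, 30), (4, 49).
4/5 + (21/10)x + (5/2)x²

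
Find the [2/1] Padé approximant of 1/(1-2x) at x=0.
1/(1 - 2*x)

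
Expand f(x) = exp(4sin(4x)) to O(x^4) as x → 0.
1 + 16*x + 128*x**2 + 640*x**3 + O(x**4)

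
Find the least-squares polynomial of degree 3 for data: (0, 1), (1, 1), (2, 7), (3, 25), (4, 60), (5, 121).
115/126 + (-31/108)x + (-59/126)x² + (115/108)x³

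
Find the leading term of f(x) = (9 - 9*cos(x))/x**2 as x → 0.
9/2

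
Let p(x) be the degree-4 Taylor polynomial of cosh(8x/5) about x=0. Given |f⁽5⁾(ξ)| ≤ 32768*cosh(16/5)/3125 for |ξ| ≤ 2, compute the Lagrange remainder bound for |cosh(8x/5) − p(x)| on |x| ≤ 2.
131072*cosh(16/5)/46875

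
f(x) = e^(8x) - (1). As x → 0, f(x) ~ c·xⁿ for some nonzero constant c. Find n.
1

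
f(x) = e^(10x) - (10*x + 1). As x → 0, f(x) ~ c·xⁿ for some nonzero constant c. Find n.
2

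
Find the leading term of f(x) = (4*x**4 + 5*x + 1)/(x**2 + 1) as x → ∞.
4*x**2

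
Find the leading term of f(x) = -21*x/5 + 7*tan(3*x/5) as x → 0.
63*x**3/125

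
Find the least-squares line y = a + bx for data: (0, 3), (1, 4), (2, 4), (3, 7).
a = 27/10, b = 6/5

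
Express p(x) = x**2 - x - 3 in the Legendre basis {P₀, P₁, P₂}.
(-8/3)P₀ - P₁ + (2/3)P₂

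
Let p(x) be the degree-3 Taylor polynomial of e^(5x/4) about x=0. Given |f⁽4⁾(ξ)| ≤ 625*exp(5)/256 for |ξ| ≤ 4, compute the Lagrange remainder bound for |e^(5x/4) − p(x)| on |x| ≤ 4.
625*exp(5)/24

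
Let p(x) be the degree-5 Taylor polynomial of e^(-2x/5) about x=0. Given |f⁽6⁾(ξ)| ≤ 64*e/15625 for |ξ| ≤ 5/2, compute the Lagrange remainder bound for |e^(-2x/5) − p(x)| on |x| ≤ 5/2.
e/720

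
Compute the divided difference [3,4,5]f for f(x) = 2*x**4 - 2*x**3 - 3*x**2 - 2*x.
167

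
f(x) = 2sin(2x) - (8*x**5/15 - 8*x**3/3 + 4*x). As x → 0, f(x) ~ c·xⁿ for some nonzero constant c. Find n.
7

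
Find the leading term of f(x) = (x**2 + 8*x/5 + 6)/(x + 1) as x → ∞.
x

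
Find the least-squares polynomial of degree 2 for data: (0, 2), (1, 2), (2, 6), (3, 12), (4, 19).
59/35 + (-6/35)x + (8/7)x²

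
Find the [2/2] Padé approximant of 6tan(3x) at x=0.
18*x/(1 - 3*x**2)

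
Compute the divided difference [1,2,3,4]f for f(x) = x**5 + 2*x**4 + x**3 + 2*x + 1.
86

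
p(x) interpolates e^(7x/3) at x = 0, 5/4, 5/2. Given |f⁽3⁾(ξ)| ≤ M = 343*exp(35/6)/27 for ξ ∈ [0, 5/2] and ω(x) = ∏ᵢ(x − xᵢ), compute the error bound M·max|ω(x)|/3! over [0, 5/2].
42875*sqrt(3)*exp(35/6)/46656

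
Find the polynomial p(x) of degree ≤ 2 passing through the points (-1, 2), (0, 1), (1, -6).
-3*x**2 - 4*x + 1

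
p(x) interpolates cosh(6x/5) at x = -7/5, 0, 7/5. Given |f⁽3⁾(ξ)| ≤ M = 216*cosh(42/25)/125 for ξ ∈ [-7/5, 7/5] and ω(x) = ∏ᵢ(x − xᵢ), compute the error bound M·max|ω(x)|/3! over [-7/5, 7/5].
2744*sqrt(3)*cosh(42/25)/15625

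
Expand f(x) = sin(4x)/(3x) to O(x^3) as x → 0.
4/3 - 32*x**2/9 + O(x**3)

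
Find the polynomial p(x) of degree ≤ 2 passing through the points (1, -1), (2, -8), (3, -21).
-3*x**2 + 2*x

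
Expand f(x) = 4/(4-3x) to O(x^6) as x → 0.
1 + 3*x/4 + 9*x**2/16 + 27*x**3/64 + 81*x**4/256 + 243*x**5/1024 + O(x**6)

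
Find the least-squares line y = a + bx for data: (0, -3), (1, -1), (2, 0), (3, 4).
a = -33/10, b = 11/5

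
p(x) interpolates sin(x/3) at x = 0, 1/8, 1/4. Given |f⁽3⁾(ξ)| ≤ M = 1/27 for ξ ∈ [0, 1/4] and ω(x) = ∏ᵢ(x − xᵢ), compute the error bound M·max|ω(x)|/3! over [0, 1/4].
sqrt(3)/373248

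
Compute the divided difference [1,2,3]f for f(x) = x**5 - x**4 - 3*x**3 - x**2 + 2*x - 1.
46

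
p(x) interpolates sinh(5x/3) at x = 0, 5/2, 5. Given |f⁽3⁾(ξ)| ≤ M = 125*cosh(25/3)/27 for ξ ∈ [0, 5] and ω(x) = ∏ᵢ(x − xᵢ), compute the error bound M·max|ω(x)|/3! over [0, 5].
15625*sqrt(3)*cosh(25/3)/5832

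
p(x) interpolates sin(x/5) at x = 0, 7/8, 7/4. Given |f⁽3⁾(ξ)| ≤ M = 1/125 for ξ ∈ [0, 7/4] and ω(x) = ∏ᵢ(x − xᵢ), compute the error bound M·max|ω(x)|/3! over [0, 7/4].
343*sqrt(3)/1728000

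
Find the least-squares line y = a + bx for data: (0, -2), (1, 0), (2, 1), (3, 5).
a = -23/10, b = 11/5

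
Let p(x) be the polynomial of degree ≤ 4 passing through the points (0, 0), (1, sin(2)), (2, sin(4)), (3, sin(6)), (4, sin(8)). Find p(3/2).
45*sin(4)/64 + 3*sin(8)/128 - 5*sin(6)/32 + 15*sin(2)/32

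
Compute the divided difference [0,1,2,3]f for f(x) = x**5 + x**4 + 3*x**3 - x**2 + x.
34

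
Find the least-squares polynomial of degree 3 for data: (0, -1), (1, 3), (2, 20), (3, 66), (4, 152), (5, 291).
-109/126 + (337/756)x + (101/126)x² + (233/108)x³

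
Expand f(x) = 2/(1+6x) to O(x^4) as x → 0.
2 - 12*x + 72*x**2 - 432*x**3 + O(x**4)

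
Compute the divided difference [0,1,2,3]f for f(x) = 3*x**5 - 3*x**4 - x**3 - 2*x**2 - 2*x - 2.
56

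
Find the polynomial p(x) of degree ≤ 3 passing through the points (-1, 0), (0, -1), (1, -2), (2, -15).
-2*x**3 + x - 1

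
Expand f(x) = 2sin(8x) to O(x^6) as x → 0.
16*x - 512*x**3/3 + 8192*x**5/15 + O(x**6)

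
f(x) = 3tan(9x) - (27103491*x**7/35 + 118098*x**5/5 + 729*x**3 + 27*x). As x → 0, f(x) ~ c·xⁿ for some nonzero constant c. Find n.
9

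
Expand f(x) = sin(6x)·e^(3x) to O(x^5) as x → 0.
6*x + 18*x**2 - 9*x**3 - 81*x**4 + O(x**5)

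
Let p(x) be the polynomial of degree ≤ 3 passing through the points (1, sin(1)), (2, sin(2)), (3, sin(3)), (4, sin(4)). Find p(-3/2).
-495*sin(2)/16 + 385*sin(3)/16 - 105*sin(4)/16 + 231*sin(1)/16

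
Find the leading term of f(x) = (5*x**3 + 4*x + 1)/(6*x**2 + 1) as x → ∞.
5*x/6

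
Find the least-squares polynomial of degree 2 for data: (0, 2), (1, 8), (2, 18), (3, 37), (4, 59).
72/35 + (181/70)x + (41/14)x²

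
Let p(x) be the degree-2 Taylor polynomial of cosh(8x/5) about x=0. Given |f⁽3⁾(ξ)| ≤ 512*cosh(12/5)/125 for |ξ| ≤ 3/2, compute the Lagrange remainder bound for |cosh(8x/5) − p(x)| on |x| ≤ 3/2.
288*cosh(12/5)/125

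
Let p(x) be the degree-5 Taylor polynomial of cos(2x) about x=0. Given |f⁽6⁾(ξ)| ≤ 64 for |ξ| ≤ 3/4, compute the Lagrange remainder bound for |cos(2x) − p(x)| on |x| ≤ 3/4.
81/5120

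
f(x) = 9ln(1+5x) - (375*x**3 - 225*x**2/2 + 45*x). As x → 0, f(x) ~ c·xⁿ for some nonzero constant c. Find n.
4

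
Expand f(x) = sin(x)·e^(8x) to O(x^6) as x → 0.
x + 8*x**2 + 191*x**3/6 + 84*x**4 + 19841*x**5/120 + O(x**6)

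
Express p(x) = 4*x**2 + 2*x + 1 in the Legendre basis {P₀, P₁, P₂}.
(7/3)P₀ + (2)P₁ + (8/3)P₂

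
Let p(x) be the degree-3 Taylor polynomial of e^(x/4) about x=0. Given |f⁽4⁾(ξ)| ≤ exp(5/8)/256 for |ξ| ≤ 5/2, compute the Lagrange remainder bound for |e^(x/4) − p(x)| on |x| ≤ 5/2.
625*exp(5/8)/98304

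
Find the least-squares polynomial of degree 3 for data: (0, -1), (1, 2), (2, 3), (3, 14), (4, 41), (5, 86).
-40/63 + (163/54)x + (-163/63)x² + (59/54)x³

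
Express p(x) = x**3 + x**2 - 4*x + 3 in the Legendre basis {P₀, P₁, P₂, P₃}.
(10/3)P₀ + (-17/5)P₁ + (2/3)P₂ + (2/5)P₃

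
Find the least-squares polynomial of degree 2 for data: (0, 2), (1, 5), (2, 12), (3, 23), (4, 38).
2 + x + (2)x²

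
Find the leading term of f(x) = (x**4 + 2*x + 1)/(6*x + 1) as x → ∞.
x**3/6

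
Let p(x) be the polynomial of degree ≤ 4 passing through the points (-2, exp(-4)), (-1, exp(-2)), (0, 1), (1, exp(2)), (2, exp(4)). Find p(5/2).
(-420*exp(6) - 180*exp(2) + 35 + 378*exp(4) + 315*exp(8))*exp(-4)/128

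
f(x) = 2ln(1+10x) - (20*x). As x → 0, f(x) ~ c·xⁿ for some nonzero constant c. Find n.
2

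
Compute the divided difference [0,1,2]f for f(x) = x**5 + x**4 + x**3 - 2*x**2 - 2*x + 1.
23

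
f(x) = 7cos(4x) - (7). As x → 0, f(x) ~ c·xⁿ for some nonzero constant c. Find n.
2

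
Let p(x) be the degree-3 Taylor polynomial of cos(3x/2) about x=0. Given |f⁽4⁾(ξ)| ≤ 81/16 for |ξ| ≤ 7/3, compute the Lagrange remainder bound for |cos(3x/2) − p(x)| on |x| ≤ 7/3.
2401/384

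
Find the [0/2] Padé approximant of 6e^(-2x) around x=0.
6/(2*x**2 + 2*x + 1)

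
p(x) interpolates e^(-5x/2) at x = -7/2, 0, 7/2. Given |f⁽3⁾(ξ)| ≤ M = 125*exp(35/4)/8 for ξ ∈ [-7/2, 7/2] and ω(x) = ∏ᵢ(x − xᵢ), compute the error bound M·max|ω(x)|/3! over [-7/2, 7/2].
42875*sqrt(3)*exp(35/4)/1728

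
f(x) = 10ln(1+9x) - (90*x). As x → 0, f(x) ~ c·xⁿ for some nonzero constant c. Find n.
2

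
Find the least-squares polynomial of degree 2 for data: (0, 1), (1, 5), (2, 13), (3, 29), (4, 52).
48/35 + (-19/35)x + (23/7)x²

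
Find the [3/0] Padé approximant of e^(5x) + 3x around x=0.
125*x**3/6 + 25*x**2/2 + 8*x + 1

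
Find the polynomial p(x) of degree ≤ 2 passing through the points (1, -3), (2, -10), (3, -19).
-x**2 - 4*x + 2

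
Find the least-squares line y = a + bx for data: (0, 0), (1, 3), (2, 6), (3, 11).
a = -2/5, b = 18/5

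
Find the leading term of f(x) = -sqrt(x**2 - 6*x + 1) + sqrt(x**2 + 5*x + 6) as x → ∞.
11/2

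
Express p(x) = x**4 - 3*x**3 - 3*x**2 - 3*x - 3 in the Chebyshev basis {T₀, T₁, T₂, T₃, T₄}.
(-33/8)T₀ + (-21/4)T₁ - T₂ + (-3/4)T₃ + (1/8)T₄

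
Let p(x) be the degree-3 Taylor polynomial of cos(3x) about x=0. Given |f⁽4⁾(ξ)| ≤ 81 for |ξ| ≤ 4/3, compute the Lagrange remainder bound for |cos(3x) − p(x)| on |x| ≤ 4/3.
32/3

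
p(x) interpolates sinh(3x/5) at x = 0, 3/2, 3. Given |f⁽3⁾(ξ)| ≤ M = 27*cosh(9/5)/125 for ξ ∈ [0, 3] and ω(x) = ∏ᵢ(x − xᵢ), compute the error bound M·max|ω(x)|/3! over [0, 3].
27*sqrt(3)*cosh(9/5)/1000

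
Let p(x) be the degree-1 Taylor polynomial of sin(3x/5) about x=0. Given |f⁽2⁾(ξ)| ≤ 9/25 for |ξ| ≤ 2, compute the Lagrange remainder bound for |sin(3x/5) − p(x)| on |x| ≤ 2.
18/25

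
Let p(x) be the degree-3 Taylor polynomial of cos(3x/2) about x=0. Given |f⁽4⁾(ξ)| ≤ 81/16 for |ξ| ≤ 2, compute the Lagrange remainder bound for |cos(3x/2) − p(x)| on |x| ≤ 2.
27/8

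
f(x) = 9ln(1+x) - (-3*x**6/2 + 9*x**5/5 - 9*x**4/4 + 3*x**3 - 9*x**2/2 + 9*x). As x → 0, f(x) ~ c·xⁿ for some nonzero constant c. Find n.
7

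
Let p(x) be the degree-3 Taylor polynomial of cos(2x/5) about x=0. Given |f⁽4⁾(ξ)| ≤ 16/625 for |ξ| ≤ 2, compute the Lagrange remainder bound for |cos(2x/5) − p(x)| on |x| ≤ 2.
32/1875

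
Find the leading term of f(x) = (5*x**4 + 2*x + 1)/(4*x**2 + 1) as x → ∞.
5*x**2/4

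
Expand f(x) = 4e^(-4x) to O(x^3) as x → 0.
4 - 16*x + 32*x**2 + O(x**3)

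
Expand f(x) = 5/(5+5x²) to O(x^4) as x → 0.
1 - x**2 + O(x**4)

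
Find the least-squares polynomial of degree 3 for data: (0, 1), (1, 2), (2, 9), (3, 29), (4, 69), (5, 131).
73/63 + (-499/378)x + (199/252)x² + (101/108)x³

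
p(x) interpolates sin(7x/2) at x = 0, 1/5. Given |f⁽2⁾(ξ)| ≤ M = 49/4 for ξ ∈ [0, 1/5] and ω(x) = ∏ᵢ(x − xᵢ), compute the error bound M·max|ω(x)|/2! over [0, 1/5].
49/800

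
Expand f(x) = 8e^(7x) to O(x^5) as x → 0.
8 + 56*x + 196*x**2 + 1372*x**3/3 + 2401*x**4/3 + O(x**5)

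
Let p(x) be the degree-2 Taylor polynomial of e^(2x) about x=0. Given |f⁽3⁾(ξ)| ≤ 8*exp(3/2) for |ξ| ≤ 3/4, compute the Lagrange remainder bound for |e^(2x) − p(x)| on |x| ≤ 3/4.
9*exp(3/2)/16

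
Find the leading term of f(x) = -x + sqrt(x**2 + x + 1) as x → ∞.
1/2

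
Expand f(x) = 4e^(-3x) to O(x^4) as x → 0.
4 - 12*x + 18*x**2 - 18*x**3 + O(x**4)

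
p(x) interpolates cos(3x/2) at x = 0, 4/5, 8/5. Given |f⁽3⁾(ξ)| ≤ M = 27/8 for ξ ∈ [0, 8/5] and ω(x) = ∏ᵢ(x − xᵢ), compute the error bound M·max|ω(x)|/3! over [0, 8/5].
8*sqrt(3)/125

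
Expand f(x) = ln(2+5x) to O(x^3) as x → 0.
log(2) + 5*x/2 - 25*x**2/8 + O(x**3)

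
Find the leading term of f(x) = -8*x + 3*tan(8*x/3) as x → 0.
512*x**3/27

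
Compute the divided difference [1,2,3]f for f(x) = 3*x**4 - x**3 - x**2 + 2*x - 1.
68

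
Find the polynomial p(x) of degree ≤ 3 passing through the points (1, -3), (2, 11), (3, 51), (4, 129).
2*x**3 + x**2 - 3*x - 3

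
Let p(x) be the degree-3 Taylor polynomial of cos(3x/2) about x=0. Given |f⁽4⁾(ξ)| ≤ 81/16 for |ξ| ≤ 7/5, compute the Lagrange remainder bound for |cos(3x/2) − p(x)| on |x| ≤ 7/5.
64827/80000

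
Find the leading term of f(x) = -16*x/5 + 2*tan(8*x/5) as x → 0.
1024*x**3/375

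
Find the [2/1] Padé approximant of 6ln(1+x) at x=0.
x*(x + 6)/(2*x/3 + 1)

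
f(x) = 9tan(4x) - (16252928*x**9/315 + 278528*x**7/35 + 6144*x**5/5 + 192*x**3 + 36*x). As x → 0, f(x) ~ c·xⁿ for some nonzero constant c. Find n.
11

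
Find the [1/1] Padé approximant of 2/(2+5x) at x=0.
1/(5*x/2 + 1)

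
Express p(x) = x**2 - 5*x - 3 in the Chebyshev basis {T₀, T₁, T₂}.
(-5/2)T₀ + (-5)T₁ + (1/2)T₂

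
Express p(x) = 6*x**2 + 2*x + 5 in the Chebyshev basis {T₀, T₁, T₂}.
(8)T₀ + (2)T₁ + (3)T₂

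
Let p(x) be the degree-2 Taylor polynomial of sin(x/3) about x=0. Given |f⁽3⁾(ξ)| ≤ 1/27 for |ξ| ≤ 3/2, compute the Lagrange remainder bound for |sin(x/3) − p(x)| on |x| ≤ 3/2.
1/48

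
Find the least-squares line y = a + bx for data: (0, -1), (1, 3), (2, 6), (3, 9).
a = -7/10, b = 33/10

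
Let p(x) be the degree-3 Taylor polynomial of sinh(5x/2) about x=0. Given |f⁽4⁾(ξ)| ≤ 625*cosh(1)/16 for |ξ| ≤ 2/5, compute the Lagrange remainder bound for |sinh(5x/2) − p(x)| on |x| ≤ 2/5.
cosh(1)/24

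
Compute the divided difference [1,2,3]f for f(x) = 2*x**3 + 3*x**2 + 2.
15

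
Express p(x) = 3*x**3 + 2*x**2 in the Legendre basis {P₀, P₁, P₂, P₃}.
(2/3)P₀ + (9/5)P₁ + (4/3)P₂ + (6/5)P₃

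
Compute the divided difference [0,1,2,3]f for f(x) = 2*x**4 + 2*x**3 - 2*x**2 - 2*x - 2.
14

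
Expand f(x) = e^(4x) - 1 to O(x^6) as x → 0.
4*x + 8*x**2 + 32*x**3/3 + 32*x**4/3 + 128*x**5/15 + O(x**6)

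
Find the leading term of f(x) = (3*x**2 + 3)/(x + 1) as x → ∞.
3*x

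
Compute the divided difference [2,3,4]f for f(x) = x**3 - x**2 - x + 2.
8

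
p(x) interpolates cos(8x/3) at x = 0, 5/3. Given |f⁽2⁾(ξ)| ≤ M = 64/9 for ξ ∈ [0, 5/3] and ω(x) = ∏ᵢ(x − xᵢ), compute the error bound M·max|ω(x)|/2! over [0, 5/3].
200/81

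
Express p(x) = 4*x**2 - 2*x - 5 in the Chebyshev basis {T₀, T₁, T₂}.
(-3)T₀ + (-2)T₁ + (2)T₂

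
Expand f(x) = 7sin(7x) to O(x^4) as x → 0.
49*x - 2401*x**3/6 + O(x**4)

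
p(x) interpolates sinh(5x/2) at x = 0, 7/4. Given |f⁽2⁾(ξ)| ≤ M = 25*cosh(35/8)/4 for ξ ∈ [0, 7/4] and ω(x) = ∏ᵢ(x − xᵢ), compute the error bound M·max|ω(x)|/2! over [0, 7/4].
1225*cosh(35/8)/512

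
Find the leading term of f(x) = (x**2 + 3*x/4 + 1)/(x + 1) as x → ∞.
x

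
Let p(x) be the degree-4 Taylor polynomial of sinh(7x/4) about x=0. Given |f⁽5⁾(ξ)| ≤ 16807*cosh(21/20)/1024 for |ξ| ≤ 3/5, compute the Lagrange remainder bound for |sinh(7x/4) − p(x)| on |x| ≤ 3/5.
1361367*cosh(21/20)/128000000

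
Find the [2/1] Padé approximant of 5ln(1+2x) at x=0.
10*x*(x + 3)/(3*(4*x/3 + 1))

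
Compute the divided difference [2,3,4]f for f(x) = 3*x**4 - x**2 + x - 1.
164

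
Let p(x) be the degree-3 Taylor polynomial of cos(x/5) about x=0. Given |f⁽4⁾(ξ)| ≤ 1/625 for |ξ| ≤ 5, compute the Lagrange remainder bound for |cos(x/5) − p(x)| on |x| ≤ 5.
1/24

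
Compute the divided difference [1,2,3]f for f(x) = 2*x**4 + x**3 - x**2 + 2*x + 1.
55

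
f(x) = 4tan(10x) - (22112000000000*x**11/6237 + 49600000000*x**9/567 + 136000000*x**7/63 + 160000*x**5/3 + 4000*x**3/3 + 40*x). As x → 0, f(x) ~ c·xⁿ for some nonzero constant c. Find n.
13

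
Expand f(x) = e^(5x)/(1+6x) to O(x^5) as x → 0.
1 - x + 37*x**2/2 - 541*x**3/6 + 13609*x**4/24 + O(x**5)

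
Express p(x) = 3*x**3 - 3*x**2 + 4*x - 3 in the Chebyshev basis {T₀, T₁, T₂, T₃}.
(-9/2)T₀ + (25/4)T₁ + (-3/2)T₂ + (3/4)T₃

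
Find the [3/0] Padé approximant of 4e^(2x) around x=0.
16*x**3/3 + 8*x**2 + 8*x + 4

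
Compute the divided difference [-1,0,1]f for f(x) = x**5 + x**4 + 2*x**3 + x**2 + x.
2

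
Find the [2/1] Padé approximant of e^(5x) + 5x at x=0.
(-25*x**2/6 + 25*x/3 + 1)/(1 - 5*x/3)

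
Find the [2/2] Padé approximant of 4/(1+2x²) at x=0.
4/(2*x**2 + 1)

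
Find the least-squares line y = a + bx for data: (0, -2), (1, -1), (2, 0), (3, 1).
a = -2, b = 1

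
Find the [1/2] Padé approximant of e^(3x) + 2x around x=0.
(169*x/41 + 1)/(-9*x**2/82 - 36*x/41 + 1)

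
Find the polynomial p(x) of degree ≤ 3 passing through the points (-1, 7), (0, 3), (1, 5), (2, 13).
3*x**2 - x + 3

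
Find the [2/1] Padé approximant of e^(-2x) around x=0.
(2*x**2/3 - 4*x/3 + 1)/(2*x/3 + 1)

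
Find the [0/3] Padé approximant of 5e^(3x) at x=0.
5/(-9*x**3/2 + 9*x**2/2 - 3*x + 1)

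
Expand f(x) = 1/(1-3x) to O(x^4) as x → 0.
1 + 3*x + 9*x**2 + 27*x**3 + O(x**4)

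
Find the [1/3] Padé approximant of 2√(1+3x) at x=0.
(21*x/4 + 2)/(27*x**3/64 - 9*x**2/16 + 9*x/8 + 1)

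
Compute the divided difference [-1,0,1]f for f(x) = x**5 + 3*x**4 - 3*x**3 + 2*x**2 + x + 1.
5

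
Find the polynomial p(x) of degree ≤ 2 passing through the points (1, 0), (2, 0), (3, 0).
0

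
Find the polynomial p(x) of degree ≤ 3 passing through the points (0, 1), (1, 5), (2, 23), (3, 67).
2*x**3 + x**2 + x + 1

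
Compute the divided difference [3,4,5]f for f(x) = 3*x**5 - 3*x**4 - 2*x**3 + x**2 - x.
1666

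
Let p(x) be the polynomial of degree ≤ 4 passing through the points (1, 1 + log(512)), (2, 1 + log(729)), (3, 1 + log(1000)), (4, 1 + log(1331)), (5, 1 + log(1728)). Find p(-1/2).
1 + log(79228162514264337593543950336000000000000000000000000000000000000000000000000000000000000000000000*11**(29/32)*2**(75/128)*3**(57/128)*5**(39/64)/16498470378713279211530953935282941406772053995091988430139472909795873188682476523141453410937017)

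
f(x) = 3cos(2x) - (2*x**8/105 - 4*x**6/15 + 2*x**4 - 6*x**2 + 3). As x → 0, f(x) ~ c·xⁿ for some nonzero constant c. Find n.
10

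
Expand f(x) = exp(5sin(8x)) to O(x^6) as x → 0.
1 + 40*x + 800*x**2 + 10240*x**3 + 89600*x**4 + 1540096*x**5/3 + O(x**6)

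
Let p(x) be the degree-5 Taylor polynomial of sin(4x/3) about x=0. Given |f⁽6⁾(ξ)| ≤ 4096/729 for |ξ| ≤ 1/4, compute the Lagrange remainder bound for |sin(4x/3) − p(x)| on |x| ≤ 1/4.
1/524880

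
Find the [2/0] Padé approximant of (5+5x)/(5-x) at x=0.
6*x**2/25 + 6*x/5 + 1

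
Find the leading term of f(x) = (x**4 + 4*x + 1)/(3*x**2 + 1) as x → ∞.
x**2/3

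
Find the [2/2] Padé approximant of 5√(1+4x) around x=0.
(25*x**2 + 25*x + 5)/(x**2 + 3*x + 1)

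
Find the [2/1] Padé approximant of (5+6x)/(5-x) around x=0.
(6*x/5 + 1)/(1 - x/5)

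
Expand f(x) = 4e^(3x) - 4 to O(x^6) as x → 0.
12*x + 18*x**2 + 18*x**3 + 27*x**4/2 + 81*x**5/10 + O(x**6)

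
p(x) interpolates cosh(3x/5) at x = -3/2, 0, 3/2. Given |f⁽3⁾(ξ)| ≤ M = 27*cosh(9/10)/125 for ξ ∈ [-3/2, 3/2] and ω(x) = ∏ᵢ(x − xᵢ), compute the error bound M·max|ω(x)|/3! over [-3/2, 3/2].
27*sqrt(3)*cosh(9/10)/1000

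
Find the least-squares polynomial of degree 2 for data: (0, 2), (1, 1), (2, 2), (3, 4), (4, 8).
69/35 + (-23/14)x + (11/14)x²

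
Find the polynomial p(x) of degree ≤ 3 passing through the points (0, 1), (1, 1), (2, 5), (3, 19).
x**3 - x**2 + 1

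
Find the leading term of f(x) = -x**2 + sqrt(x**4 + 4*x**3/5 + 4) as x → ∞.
2*x/5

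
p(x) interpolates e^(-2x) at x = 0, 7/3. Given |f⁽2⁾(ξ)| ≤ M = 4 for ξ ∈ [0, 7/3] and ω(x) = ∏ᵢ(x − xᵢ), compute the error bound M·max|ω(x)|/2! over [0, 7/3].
49/18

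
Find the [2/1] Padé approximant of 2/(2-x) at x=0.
1/(1 - x/2)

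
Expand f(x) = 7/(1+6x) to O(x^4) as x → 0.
7 - 42*x + 252*x**2 - 1512*x**3 + O(x**4)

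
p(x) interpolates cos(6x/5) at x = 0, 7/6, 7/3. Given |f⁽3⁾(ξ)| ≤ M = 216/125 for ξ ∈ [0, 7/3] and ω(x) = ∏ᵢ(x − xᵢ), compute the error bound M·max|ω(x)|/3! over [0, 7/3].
343*sqrt(3)/3375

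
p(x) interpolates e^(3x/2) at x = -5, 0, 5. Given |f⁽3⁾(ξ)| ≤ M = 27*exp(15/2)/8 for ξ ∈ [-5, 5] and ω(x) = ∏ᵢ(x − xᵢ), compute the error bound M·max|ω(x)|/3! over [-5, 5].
125*sqrt(3)*exp(15/2)/8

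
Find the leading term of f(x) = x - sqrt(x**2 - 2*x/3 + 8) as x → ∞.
1/3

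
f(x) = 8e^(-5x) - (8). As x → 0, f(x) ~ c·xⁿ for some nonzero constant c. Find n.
1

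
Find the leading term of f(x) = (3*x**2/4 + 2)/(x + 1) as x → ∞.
3*x/4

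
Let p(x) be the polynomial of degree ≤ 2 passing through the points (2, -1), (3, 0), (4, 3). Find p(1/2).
5/4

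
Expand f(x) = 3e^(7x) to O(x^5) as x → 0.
3 + 21*x + 147*x**2/2 + 343*x**3/2 + 2401*x**4/8 + O(x**5)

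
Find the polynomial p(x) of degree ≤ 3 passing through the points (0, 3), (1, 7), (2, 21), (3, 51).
x**3 + 2*x**2 + x + 3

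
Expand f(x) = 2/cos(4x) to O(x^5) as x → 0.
2 + 16*x**2 + 320*x**4/3 + O(x**5)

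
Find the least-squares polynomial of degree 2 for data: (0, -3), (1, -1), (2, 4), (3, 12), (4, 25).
-99/35 + (-17/70)x + (25/14)x²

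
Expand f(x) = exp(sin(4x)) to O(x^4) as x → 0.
1 + 4*x + 8*x**2 + O(x**4)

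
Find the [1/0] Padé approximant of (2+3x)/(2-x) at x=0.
2*x + 1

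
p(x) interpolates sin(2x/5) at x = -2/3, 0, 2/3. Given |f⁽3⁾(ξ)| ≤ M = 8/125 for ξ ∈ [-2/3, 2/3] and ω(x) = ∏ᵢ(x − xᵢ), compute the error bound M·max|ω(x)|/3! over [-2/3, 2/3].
64*sqrt(3)/91125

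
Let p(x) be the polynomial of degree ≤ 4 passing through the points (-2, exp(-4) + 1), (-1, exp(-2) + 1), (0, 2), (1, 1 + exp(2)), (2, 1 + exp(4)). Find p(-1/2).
(-5 + 60*exp(2) + (-20*exp(2) + 3*exp(4) + 218)*exp(4))*exp(-4)/128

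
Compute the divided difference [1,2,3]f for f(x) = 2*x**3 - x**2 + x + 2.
11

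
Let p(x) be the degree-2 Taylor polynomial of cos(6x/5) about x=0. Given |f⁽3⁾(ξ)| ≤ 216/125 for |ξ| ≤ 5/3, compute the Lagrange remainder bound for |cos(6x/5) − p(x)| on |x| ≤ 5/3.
4/3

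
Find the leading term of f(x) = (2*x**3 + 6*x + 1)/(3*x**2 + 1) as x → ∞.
2*x/3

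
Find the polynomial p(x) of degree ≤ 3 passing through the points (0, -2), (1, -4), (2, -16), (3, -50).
-2*x**3 + x**2 - x - 2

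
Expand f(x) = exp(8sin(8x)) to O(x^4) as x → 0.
1 + 64*x + 2048*x**2 + 43008*x**3 + O(x**4)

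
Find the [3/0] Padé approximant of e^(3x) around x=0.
9*x**3/2 + 9*x**2/2 + 3*x + 1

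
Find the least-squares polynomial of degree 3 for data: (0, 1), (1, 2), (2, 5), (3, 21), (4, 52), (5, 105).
151/126 + (-127/756)x + (-181/252)x² + (53/54)x³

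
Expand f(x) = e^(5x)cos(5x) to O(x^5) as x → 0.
1 + 5*x - 125*x**3/3 - 625*x**4/6 + O(x**5)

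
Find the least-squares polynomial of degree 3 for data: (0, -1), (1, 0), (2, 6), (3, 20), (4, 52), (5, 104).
-43/42 + (283/252)x + (-37/42)x² + (35/36)x³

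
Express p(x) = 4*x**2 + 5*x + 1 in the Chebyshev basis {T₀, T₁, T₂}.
(3)T₀ + (5)T₁ + (2)T₂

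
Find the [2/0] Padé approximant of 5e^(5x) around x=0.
125*x**2/2 + 25*x + 5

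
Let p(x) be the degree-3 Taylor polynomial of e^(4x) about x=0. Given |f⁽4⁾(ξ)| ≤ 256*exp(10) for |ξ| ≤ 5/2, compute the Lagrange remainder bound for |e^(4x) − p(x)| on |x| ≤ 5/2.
1250*exp(10)/3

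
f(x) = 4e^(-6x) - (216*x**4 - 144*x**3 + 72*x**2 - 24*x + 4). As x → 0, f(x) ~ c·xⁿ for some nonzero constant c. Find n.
5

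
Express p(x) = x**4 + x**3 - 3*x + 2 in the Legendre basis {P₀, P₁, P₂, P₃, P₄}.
(11/5)P₀ + (-12/5)P₁ + (4/7)P₂ + (2/5)P₃ + (8/35)P₄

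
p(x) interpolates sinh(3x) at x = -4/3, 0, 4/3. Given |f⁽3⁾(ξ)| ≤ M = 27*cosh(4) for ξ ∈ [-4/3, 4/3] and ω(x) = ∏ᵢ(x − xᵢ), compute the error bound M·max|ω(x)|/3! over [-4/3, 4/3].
64*sqrt(3)*cosh(4)/27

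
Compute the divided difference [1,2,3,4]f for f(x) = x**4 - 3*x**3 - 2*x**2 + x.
7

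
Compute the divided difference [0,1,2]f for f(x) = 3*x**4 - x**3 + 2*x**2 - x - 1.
20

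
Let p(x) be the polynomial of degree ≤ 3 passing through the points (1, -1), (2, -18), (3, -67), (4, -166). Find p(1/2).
9/8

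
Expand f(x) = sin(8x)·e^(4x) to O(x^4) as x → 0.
8*x + 32*x**2 - 64*x**3/3 + O(x**4)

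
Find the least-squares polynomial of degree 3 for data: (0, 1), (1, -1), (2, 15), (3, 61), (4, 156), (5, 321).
83/126 + (-1565/756)x + (-92/63)x² + (317/108)x³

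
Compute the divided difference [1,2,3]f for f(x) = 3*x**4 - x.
75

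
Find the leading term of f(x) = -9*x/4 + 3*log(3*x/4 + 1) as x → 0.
-27*x**2/32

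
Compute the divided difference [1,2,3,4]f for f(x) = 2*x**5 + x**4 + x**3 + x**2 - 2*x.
141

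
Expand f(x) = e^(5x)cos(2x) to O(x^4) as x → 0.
1 + 5*x + 21*x**2/2 + 65*x**3/6 + O(x**4)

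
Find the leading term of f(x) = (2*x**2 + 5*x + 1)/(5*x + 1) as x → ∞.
2*x/5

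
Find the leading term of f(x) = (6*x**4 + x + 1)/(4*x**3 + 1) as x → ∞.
3*x/2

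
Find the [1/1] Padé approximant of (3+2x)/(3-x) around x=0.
(2*x/3 + 1)/(1 - x/3)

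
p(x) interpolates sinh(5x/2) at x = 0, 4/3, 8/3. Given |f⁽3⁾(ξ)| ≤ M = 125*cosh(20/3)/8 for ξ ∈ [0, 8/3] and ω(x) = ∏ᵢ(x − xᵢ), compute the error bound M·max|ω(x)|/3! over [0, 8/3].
1000*sqrt(3)*cosh(20/3)/729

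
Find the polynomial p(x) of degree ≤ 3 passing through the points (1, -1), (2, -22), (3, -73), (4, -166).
-2*x**3 - 3*x**2 + 2*x + 2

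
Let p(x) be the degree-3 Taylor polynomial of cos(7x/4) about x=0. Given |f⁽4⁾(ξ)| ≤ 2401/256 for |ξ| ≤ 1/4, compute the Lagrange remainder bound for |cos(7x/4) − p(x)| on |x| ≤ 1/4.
2401/1572864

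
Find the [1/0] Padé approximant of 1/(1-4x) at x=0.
4*x + 1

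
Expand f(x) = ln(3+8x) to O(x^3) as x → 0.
log(3) + 8*x/3 - 32*x**2/9 + O(x**3)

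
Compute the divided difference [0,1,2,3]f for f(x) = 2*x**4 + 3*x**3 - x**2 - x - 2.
15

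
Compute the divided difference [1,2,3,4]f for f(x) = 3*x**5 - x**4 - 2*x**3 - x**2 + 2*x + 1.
183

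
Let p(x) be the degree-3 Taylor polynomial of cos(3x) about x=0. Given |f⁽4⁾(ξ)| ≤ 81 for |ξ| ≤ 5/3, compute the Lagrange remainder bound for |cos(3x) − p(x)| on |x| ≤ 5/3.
625/24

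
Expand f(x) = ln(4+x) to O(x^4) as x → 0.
log(4) + x/4 - x**2/32 + x**3/192 + O(x**4)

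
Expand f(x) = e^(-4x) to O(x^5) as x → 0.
1 - 4*x + 8*x**2 - 32*x**3/3 + 32*x**4/3 + O(x**5)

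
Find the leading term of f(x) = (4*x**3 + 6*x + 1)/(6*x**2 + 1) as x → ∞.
2*x/3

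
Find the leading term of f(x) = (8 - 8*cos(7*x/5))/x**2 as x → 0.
196/25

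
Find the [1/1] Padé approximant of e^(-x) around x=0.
(1 - x/2)/(x/2 + 1)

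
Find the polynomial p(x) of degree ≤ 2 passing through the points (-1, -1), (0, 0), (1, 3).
x**2 + 2*x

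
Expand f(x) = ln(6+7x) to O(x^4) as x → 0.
log(6) + 7*x/6 - 49*x**2/72 + 343*x**3/648 + O(x**4)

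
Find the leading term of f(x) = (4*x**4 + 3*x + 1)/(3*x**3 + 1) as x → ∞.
4*x/3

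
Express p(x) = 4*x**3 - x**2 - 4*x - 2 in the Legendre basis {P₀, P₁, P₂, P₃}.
(-7/3)P₀ + (-8/5)P₁ + (-2/3)P₂ + (8/5)P₃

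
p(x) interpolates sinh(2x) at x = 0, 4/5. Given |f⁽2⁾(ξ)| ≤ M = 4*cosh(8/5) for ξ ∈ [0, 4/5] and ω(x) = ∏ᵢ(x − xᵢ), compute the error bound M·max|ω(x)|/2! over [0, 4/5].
8*cosh(8/5)/25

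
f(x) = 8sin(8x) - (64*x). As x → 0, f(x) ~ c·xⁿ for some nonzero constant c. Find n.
3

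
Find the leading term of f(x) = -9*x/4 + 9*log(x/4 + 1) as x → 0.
-9*x**2/32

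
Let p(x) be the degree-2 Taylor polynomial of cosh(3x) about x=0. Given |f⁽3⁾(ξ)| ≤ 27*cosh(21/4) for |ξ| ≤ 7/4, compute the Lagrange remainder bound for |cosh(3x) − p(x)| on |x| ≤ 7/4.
3087*cosh(21/4)/128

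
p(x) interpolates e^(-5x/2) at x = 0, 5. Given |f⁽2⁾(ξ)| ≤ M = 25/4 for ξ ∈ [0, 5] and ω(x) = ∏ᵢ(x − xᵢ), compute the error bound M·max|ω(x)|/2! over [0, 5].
625/32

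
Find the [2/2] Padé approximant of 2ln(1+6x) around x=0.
12*x*(3*x + 1)/(6*x**2 + 6*x + 1)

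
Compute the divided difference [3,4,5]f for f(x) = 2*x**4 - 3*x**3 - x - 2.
158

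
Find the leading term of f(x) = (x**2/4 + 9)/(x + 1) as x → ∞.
x/4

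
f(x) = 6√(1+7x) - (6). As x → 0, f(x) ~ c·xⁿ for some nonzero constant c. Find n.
1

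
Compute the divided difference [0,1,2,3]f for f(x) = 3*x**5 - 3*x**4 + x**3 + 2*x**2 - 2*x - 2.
58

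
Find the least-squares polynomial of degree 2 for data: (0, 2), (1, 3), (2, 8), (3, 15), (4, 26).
68/35 + (-2/7)x + (11/7)x²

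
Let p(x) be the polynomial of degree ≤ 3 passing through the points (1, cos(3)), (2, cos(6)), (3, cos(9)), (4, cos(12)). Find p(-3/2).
-495*cos(6)/16 + 385*cos(9)/16 + 231*cos(3)/16 - 105*cos(12)/16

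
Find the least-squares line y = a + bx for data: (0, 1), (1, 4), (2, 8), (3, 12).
a = 7/10, b = 37/10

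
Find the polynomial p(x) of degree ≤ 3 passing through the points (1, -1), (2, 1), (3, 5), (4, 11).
x**2 - x - 1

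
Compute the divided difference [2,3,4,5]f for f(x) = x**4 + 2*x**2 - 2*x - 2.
14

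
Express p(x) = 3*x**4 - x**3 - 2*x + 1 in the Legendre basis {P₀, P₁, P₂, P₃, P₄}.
(8/5)P₀ + (-13/5)P₁ + (12/7)P₂ + (-2/5)P₃ + (24/35)P₄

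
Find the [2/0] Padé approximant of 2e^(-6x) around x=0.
36*x**2 - 12*x + 2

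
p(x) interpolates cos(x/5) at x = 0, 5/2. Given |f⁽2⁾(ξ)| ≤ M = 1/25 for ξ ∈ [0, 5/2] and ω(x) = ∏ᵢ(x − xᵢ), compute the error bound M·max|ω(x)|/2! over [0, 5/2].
1/32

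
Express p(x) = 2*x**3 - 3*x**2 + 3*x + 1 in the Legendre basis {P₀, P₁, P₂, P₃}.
(21/5)P₁ + (-2)P₂ + (4/5)P₃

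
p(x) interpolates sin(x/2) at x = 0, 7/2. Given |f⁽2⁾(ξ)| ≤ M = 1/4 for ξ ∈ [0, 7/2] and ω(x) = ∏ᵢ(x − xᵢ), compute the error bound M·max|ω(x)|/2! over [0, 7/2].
49/128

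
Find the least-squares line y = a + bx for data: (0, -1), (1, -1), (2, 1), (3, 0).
a = -1, b = 1/2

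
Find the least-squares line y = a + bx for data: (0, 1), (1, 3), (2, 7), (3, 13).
a = 0, b = 4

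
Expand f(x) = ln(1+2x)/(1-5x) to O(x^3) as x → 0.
2*x + 8*x**2 + O(x**3)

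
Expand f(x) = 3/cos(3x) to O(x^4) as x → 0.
3 + 27*x**2/2 + O(x**4)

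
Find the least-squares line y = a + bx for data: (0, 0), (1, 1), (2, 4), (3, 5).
a = -1/5, b = 9/5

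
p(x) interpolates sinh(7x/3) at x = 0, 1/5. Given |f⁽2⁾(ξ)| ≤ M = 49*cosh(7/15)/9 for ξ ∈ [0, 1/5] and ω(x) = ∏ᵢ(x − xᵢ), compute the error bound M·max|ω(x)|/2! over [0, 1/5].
49*cosh(7/15)/1800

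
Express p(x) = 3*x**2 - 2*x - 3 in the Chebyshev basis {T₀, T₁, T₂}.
(-3/2)T₀ + (-2)T₁ + (3/2)T₂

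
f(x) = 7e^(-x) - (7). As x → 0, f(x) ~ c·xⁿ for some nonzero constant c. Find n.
1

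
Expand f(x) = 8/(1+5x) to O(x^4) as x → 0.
8 - 40*x + 200*x**2 - 1000*x**3 + O(x**4)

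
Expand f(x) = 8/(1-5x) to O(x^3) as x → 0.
8 + 40*x + 200*x**2 + O(x**3)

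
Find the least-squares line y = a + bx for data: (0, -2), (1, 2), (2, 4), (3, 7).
a = -8/5, b = 29/10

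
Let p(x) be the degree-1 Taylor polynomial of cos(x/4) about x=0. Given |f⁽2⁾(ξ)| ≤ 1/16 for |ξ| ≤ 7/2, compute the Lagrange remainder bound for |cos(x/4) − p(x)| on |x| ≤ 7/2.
49/128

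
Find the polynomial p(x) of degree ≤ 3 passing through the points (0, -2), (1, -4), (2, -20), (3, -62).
-2*x**3 - x**2 + x - 2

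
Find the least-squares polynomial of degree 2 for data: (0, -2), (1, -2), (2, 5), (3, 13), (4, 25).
-17/7 + (-17/70)x + (25/14)x²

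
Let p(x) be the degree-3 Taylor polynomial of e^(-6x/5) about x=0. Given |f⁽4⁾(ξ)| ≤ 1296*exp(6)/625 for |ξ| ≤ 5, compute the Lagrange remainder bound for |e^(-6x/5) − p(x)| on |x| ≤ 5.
54*exp(6)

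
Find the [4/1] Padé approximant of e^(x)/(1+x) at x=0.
(53*x**4/1080 + 7*x**3/45 + x**2/2 + 44*x/45 + 1)/(44*x/45 + 1)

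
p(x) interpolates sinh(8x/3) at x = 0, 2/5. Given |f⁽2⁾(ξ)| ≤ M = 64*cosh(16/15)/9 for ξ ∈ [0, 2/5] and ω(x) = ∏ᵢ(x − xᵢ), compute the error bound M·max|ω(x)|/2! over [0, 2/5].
32*cosh(16/15)/225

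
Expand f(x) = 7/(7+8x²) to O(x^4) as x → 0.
1 - 8*x**2/7 + O(x**4)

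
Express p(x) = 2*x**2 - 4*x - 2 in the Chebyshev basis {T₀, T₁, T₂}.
-T₀ + (-4)T₁ + T₂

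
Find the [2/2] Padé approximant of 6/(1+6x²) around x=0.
6/(6*x**2 + 1)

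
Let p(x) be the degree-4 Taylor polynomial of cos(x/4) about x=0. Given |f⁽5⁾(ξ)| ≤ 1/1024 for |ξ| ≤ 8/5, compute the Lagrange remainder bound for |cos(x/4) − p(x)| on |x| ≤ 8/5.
4/46875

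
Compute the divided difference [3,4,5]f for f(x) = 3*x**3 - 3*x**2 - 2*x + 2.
33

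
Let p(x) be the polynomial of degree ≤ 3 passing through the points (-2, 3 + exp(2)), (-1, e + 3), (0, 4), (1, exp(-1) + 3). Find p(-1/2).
(-1 + e*(-exp(2) + 9*e + 57))*exp(-1)/16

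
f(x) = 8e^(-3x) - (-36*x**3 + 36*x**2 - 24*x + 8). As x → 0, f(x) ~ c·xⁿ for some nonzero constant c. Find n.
4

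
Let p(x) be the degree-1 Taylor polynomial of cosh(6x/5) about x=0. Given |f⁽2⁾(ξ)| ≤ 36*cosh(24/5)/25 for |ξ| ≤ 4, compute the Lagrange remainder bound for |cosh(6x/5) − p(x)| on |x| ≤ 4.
288*cosh(24/5)/25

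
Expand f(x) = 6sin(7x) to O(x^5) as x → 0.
42*x - 343*x**3 + O(x**5)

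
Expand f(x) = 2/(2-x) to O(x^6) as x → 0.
1 + x/2 + x**2/4 + x**3/8 + x**4/16 + x**5/32 + O(x**6)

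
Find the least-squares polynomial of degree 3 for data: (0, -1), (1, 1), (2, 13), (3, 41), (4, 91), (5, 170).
-65/63 + (-253/378)x + (439/252)x² + (113/108)x³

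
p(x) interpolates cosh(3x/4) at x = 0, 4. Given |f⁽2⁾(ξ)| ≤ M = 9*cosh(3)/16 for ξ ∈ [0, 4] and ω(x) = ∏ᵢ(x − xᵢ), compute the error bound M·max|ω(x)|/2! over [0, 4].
9*cosh(3)/8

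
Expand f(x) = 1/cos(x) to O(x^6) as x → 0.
1 + x**2/2 + 5*x**4/24 + O(x**6)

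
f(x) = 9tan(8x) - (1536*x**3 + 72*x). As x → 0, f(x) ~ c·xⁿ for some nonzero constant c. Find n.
5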